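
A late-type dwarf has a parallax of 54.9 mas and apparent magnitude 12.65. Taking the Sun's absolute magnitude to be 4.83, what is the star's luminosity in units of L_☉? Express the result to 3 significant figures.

L/L_☉ ≈ 2.47×10^-3

d = 1/p = 1000/54.9 mas = 18.21 pc
M = m − 5 log₁₀ d + 5 = 12.65 − 5·1.2604 + 5 = 11.348
M − M_☉ = 11.348 − 4.83 = 6.518
L/L_☉ = 10^(−0.4 × 6.518) = 2.471×10^-3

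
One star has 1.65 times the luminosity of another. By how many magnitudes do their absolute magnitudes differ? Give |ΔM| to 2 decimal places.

|ΔM| ≈ 0.54

Pogson: ΔM = −2.5 log₁₀(ratio) = −2.5 log₁₀(1.65) = −2.5 × 0.2175 = -0.544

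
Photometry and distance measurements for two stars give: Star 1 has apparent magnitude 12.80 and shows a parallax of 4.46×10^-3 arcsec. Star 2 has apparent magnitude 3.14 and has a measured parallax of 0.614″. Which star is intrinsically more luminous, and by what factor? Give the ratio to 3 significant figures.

Star 1: d = 1/p = 1/4.46×10^-3″ = 224.2 pc
Star 1: M = m − 5 log₁₀ d + 5 = 12.80 − 5·2.3507 + 5 = 6.047
Star 2: d = 1/p = 1/0.614″ = 1.629 pc
Star 2: M = m − 5 log₁₀ d + 5 = 3.14 − 5·0.2118 + 5 = 7.081
ΔM = M_1 − M_2 = 6.047 − (7.081) = -1.034; smaller M is more luminous → Star 1.
L ratio = 10^(0.4 |ΔM|) = 10^0.414 = 2.592

Star 1 is more luminous, by a factor of 2.59.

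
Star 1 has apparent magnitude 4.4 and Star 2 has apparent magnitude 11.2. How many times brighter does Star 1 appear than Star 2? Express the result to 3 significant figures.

Magnitude difference = -6.8
Flux ratio = 10^(−0.4 Δm) = 10^(−0.4 × -6.8) = 10^2.720 = 524.8

525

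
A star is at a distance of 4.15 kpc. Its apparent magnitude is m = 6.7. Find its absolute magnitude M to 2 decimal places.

M ≈ -6.39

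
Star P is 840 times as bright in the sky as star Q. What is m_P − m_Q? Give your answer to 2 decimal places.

m_P − m_Q ≈ -7.31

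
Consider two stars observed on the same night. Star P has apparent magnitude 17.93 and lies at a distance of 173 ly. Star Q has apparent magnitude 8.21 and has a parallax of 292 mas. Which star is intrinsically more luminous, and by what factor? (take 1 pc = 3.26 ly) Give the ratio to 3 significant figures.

Star Q is more luminous, by a factor of 32.2.

Star P: d = 173 ly / 3.26 = 53.07 pc
Star P: M = m − 5 log₁₀ d + 5 = 17.93 − 5·1.7248 + 5 = 14.306
Star Q: p = 292 mas = 0.292″ → d = 1/p = 3.425 pc
Star Q: M = m − 5 log₁₀ d + 5 = 8.21 − 5·0.5346 + 5 = 10.537
ΔM = M_P − M_Q = 14.306 − (10.537) = 3.769; smaller M is more luminous → Star Q.
L ratio = 10^(0.4 |ΔM|) = 10^1.508 = 32.18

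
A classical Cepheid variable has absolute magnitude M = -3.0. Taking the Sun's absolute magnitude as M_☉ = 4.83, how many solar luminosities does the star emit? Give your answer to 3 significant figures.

L/L_☉ ≈ 1360

M − M_☉ = -3.0 − 4.83 = -7.830
L/L_☉ = 10^(−0.4 (M − M_☉)) = 10^3.132 = 1355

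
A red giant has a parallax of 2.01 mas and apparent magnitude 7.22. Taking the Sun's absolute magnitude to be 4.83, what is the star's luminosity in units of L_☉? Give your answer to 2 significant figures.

L/L_☉ ≈ 270

d = 1/p = 1000/2.01 mas = 497.5 pc
M = m − 5 log₁₀ d + 5 = 7.22 − 5·2.6968 + 5 = -1.264
M − M_☉ = -1.264 − 4.83 = -6.094
L/L_☉ = 10^(−0.4 × -6.094) = 273.9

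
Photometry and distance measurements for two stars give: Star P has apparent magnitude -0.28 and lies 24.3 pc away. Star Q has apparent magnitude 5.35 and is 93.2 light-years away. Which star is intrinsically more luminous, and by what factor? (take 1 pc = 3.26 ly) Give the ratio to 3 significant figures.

Star P is more luminous, by a factor of 129.

Star P: M = m − 5 log₁₀ d + 5 = -0.28 − 5·1.3856 + 5 = -2.208
Star Q: d = 93.2 ly / 3.26 = 28.59 pc
Star Q: M = m − 5 log₁₀ d + 5 = 5.35 − 5·1.4562 + 5 = 3.069
ΔM = M_P − M_Q = -2.208 − (3.069) = -5.277; smaller M is more luminous → Star P.
L ratio = 10^(0.4 |ΔM|) = 10^2.111 = 129.1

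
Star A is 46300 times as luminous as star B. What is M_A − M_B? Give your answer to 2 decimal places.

M_A − M_B ≈ -11.66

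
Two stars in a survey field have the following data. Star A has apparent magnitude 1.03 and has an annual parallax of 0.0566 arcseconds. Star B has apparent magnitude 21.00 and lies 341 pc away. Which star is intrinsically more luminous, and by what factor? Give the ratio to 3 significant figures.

Star A: d = 1/p = 1/0.0566″ = 17.67 pc
Star A: M = m − 5 log₁₀ d + 5 = 1.03 − 5·1.2472 + 5 = -0.206
Star B: M = m − 5 log₁₀ d + 5 = 21.00 − 5·2.5328 + 5 = 13.336
ΔM = M_A − M_B = -0.206 − (13.336) = -13.542; smaller M is more luminous → Star A.
L ratio = 10^(0.4 |ΔM|) = 10^5.417 = 261100

Star A is more luminous, by a factor of 261000.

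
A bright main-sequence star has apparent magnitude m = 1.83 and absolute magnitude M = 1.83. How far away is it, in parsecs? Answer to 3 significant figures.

d ≈ 10.0 pc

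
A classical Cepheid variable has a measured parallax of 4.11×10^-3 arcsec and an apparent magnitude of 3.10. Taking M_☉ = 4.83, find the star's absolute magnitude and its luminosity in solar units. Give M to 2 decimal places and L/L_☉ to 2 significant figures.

d = 1/p = 1/4.11×10^-3″ = 243.3 pc
M = m − 5 log₁₀ d + 5 = 3.10 − 5·2.3862 + 5 = -3.831
M − M_☉ = -3.831 − 4.83 = -8.661
L/L_☉ = 10^(−0.4 × -8.661) = 2913

M ≈ -3.83; L/L_☉ ≈ 2900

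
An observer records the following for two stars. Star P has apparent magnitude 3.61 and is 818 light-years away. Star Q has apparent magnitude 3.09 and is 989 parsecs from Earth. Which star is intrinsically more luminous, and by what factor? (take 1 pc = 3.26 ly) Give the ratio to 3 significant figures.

Star Q is more luminous, by a factor of 25.1.

Star P: d = 818 ly / 3.26 = 250.9 pc
Star P: M = m − 5 log₁₀ d + 5 = 3.61 − 5·2.3995 + 5 = -3.388
Star Q: M = m − 5 log₁₀ d + 5 = 3.09 − 5·2.9952 + 5 = -6.886
ΔM = M_P − M_Q = -3.388 − (-6.886) = 3.498; smaller M is more luminous → Star Q.
L ratio = 10^(0.4 |ΔM|) = 10^1.399 = 25.08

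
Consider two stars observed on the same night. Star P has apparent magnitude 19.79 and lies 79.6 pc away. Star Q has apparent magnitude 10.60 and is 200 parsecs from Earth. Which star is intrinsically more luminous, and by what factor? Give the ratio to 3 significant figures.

Star Q is more luminous, by a factor of 29900.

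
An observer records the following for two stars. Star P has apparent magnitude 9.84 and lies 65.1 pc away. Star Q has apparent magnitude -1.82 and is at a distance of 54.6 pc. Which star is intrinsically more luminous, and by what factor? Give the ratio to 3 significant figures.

Star Q is more luminous, by a factor of 32500.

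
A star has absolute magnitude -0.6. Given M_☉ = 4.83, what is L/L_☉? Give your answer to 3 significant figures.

M − M_☉ = -0.6 − 4.83 = -5.430
L/L_☉ = 10^(−0.4 (M − M_☉)) = 10^2.172 = 148.6

L/L_☉ ≈ 149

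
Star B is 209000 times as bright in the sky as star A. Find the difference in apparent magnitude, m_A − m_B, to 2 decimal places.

m_A − m_B ≈ 13.30

Pogson: Δm = −2.5 log₁₀(ratio) = −2.5 log₁₀(209000) = −2.5 × 5.3201 = -13.300
Star B is brighter so has the smaller magnitude: m_A − m_B is positive.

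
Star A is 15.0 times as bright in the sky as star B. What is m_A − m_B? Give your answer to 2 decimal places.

Pogson: Δm = −2.5 log₁₀(ratio) = −2.5 log₁₀(15.0) = −2.5 × 1.1761 = -2.940
Star A is brighter, so it has the smaller magnitude: the difference is negative.

m_A − m_B ≈ -2.94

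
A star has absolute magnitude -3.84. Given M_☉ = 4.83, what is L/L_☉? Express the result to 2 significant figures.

L/L_☉ ≈ 2900

M − M_☉ = -3.84 − 4.83 = -8.670
L/L_☉ = 10^(−0.4 (M − M_☉)) = 10^3.468 = 2938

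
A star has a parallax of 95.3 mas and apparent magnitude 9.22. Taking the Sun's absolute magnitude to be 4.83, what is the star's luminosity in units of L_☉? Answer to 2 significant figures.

L/L_☉ ≈ 0.019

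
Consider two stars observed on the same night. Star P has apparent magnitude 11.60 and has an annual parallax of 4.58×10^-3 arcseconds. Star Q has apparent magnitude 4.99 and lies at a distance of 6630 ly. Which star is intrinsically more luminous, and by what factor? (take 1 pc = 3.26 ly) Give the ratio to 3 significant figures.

Star P: d = 1/p = 1/4.58×10^-3″ = 218.3 pc
Star P: M = m − 5 log₁₀ d + 5 = 11.60 − 5·2.3391 + 5 = 4.904
Star Q: d = 6630 ly / 3.26 = 2034 pc
Star Q: M = m − 5 log₁₀ d + 5 = 4.99 − 5·3.3083 + 5 = -6.551
ΔM = M_P − M_Q = 4.904 − (-6.551) = 11.456; smaller M is more luminous → Star Q.
L ratio = 10^(0.4 |ΔM|) = 10^4.582 = 38220

Star Q is more luminous, by a factor of 38200.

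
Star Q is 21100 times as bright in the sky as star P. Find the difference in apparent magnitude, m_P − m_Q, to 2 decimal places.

Pogson: Δm = −2.5 log₁₀(ratio) = −2.5 log₁₀(21100) = −2.5 × 4.3243 = -10.811
Star Q is brighter so has the smaller magnitude: m_P − m_Q is positive.

m_P − m_Q ≈ 10.81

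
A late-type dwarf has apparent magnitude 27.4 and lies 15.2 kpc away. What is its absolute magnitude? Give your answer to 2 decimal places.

M ≈ 11.49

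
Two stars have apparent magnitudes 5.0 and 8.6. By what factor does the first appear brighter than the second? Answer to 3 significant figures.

27.5

Magnitude difference = -3.6
Flux ratio = 10^(−0.4 Δm) = 10^(−0.4 × -3.6) = 10^1.440 = 27.54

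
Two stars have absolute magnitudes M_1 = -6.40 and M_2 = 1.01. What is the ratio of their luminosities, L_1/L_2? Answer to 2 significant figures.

ΔM = M_1 − M_2 = -7.41
L_1/L_2 = 10^(−0.4 ΔM) = 10^2.964 = 920.4

L_1/L_2 ≈ 920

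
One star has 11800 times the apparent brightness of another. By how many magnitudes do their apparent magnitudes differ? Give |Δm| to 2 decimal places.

|Δm| ≈ 10.18

Pogson: Δm = −2.5 log₁₀(ratio) = −2.5 log₁₀(11800) = −2.5 × 4.0719 = -10.180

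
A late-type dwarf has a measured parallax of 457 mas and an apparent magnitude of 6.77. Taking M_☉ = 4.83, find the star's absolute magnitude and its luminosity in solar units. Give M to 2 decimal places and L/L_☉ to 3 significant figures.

M ≈ 10.07; L/L_☉ ≈ 8.02×10^-3

d = 1/p = 1000/457 mas = 2.188 pc
M = m − 5 log₁₀ d + 5 = 6.77 − 5·0.3401 + 5 = 10.070
M − M_☉ = 10.070 − 4.83 = 5.240
L/L_☉ = 10^(−0.4 × 5.240) = 8.020×10^-3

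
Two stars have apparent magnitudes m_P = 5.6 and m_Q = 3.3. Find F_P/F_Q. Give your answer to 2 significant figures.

Δm = 5.6 − (3.3) = 2.3
Flux ratio = 10^(−0.4 Δm) = 10^(−0.4 × 2.3) = 10^-0.920 = 0.1202

F_P/F_Q ≈ 0.12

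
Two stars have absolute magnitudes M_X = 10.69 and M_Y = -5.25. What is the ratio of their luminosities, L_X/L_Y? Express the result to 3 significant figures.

L_X/L_Y ≈ 4.21×10^-7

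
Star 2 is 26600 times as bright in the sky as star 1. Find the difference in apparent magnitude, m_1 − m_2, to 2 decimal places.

Pogson: Δm = −2.5 log₁₀(ratio) = −2.5 log₁₀(26600) = −2.5 × 4.4249 = -11.062
Star 2 is brighter so has the smaller magnitude: m_1 − m_2 is positive.

m_1 − m_2 ≈ 11.06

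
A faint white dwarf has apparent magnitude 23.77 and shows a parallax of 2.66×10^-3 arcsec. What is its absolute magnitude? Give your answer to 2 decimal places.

d = 1/p = 1/2.66×10^-3″ = 375.9 pc
5 log₁₀(d/10 pc) = 5 log₁₀(375.9) − 5 = 7.876
M = m − 5 log₁₀(d/10) = 23.77 − 7.876 = 15.894

M ≈ 15.89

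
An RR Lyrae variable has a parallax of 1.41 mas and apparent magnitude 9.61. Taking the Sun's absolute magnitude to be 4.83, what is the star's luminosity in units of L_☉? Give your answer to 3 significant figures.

L/L_☉ ≈ 61.6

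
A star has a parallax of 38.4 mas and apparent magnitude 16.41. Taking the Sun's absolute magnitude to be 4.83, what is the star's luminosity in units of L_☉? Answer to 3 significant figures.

L/L_☉ ≈ 1.58×10^-4

d = 1/p = 1000/38.4 mas = 26.04 pc
M = m − 5 log₁₀ d + 5 = 16.41 − 5·1.4157 + 5 = 14.332
M − M_☉ = 14.332 − 4.83 = 9.502
L/L_☉ = 10^(−0.4 × 9.502) = 1.582×10^-4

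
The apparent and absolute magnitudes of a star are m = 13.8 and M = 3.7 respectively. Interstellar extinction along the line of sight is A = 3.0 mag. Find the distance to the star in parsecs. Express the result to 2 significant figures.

m − M = 5 log₁₀(d/10 pc) + A  ⇒  13.8 − (3.7) − 3.0 = 5 log₁₀(d/10)
7.100 = 5 log₁₀(d/10)
log₁₀ d = (m − M − A)/5 + 1 = 2.4200
d = 10^2.4200 = 263.0 pc

d ≈ 260 pc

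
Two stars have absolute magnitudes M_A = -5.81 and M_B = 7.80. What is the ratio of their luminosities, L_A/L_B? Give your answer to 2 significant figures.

L_A/L_B ≈ 280000

ΔM = M_A − M_B = -13.61
L_A/L_B = 10^(−0.4 ΔM) = 10^5.444 = 278000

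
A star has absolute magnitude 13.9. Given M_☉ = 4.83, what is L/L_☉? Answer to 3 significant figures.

L/L_☉ ≈ 2.36×10^-4

M − M_☉ = 13.9 − 4.83 = 9.070
L/L_☉ = 10^(−0.4 (M − M_☉)) = 10^-3.628 = 2.355×10^-4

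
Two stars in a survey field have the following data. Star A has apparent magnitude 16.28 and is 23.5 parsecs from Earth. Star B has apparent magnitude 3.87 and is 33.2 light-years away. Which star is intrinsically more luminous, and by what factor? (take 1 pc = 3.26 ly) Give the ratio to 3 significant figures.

Star A: M = m − 5 log₁₀ d + 5 = 16.28 − 5·1.3711 + 5 = 14.425
Star B: d = 33.2 ly / 3.26 = 10.18 pc
Star B: M = m − 5 log₁₀ d + 5 = 3.87 − 5·1.0079 + 5 = 3.830
ΔM = M_A − M_B = 14.425 − (3.830) = 10.594; smaller M is more luminous → Star B.
L ratio = 10^(0.4 |ΔM|) = 10^4.238 = 17290

Star B is more luminous, by a factor of 17300.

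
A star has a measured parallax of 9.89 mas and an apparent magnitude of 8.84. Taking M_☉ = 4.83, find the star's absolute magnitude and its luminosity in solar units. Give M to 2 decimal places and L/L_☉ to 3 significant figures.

d = 1/p = 1000/9.89 mas = 101.1 pc
M = m − 5 log₁₀ d + 5 = 8.84 − 5·2.0048 + 5 = 3.816
M − M_☉ = 3.816 − 4.83 = -1.014
L/L_☉ = 10^(−0.4 × -1.014) = 2.545

M ≈ 3.82; L/L_☉ ≈ 2.54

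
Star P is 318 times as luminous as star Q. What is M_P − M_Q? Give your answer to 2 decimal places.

Pogson: ΔM = −2.5 log₁₀(ratio) = −2.5 log₁₀(318) = −2.5 × 2.5024 = -6.256
Star P is brighter, so it has the smaller magnitude: the difference is negative.

M_P − M_Q ≈ -6.26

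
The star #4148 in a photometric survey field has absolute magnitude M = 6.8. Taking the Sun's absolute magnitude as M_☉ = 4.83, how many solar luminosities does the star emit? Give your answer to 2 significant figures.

L/L_☉ ≈ 0.16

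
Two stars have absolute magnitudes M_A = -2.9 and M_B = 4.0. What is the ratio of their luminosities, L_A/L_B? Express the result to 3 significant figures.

L_A/L_B ≈ 575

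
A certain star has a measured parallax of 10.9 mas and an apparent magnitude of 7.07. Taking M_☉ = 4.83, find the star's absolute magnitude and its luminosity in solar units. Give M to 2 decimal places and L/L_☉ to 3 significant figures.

M ≈ 2.26; L/L_☉ ≈ 10.7

d = 1/p = 1000/10.9 mas = 91.74 pc
M = m − 5 log₁₀ d + 5 = 7.07 − 5·1.9626 + 5 = 2.257
M − M_☉ = 2.257 − 4.83 = -2.573
L/L_☉ = 10^(−0.4 × -2.573) = 10.69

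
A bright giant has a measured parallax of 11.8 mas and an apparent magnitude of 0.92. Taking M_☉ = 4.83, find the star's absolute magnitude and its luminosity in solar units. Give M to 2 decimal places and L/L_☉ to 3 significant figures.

M ≈ -3.72; L/L_☉ ≈ 2630

d = 1/p = 1000/11.8 mas = 84.75 pc
M = m − 5 log₁₀ d + 5 = 0.92 − 5·1.9281 + 5 = -3.721
M − M_☉ = -3.721 − 4.83 = -8.551
L/L_☉ = 10^(−0.4 × -8.551) = 2632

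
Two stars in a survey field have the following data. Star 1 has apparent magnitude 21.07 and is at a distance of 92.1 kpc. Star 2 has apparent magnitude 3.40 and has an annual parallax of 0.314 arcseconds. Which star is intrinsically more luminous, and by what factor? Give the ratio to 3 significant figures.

Star 1 is more luminous, by a factor of 71.5.

Star 1: d = 92.1 kpc = 92100 pc
Star 1: M = m − 5 log₁₀ d + 5 = 21.07 − 5·4.9643 + 5 = 1.249
Star 2: d = 1/p = 1/0.314″ = 3.185 pc
Star 2: M = m − 5 log₁₀ d + 5 = 3.40 − 5·0.5031 + 5 = 5.885
ΔM = M_1 − M_2 = 1.249 − (5.885) = -4.636; smaller M is more luminous → Star 1.
L ratio = 10^(0.4 |ΔM|) = 10^1.854 = 71.51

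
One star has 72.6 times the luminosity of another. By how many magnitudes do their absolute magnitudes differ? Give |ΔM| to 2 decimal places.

Pogson: ΔM = −2.5 log₁₀(ratio) = −2.5 log₁₀(72.6) = −2.5 × 1.8609 = -4.652

|ΔM| ≈ 4.65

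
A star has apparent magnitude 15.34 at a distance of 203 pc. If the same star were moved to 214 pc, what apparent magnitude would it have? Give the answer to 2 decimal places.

Flux ∝ 1/d², so Δm = 5 log₁₀(d₂/d₁) = 5 log₁₀(214/203) = 0.115
m₂ = m₁ + Δm = 15.34 + (0.115) = 15.455

m ≈ 15.45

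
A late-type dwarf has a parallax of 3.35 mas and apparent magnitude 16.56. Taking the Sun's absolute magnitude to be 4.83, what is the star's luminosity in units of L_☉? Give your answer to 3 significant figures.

L/L_☉ ≈ 0.0181

d = 1/p = 1000/3.35 mas = 298.5 pc
M = m − 5 log₁₀ d + 5 = 16.56 − 5·2.4750 + 5 = 9.185
M − M_☉ = 9.185 − 4.83 = 4.355
L/L_☉ = 10^(−0.4 × 4.355) = 0.01811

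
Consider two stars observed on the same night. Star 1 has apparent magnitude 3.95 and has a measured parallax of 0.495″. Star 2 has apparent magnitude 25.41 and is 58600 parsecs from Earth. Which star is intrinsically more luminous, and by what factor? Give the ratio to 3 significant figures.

Star 1: d = 1/p = 1/0.495″ = 2.020 pc
Star 1: M = m − 5 log₁₀ d + 5 = 3.95 − 5·0.3054 + 5 = 7.423
Star 2: M = m − 5 log₁₀ d + 5 = 25.41 − 5·4.7679 + 5 = 6.571
ΔM = M_1 − M_2 = 7.423 − (6.571) = 0.853; smaller M is more luminous → Star 2.
L ratio = 10^(0.4 |ΔM|) = 10^0.341 = 2.193

Star 2 is more luminous, by a factor of 2.19.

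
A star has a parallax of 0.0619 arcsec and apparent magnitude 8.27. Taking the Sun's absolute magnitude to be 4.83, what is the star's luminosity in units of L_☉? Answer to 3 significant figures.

L/L_☉ ≈ 0.110

d = 1/p = 1/0.0619″ = 16.16 pc
M = m − 5 log₁₀ d + 5 = 8.27 − 5·1.2083 + 5 = 7.228
M − M_☉ = 7.228 − 4.83 = 2.398
L/L_☉ = 10^(−0.4 × 2.398) = 0.1098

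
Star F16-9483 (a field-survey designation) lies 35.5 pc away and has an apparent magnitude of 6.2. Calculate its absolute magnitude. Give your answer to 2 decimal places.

M ≈ 3.45

5 log₁₀(d/10 pc) = 5 log₁₀(35.50) − 5 = 2.751
M = m − 5 log₁₀(d/10) = 6.2 − 2.751 = 3.449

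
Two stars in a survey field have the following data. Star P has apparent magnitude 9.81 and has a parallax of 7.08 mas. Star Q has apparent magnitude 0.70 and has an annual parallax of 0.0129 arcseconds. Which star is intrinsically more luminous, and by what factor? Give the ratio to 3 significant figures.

Star P: p = 7.08 mas = 7.08×10^-3″ → d = 1/p = 141.2 pc
Star P: M = m − 5 log₁₀ d + 5 = 9.81 − 5·2.1500 + 5 = 4.060
Star Q: d = 1/p = 1/0.0129″ = 77.52 pc
Star Q: M = m − 5 log₁₀ d + 5 = 0.70 − 5·1.8894 + 5 = -3.747
ΔM = M_P − M_Q = 4.060 − (-3.747) = 7.807; smaller M is more luminous → Star Q.
L ratio = 10^(0.4 |ΔM|) = 10^3.123 = 1327

Star Q is more luminous, by a factor of 1330.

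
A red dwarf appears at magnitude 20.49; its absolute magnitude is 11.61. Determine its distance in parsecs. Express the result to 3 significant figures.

d ≈ 597 pc

μ = m − M = 8.880
m − M = 5 log₁₀ d − 5
log₁₀ d = (m − M)/5 + 1 = 2.7760
d = 10^2.7760 = 597.0 pc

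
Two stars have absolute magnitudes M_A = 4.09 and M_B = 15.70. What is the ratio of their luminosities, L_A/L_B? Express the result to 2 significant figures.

L_A/L_B ≈ 44000

ΔM = M_A − M_B = -11.61
L_A/L_B = 10^(−0.4 ΔM) = 10^4.644 = 44060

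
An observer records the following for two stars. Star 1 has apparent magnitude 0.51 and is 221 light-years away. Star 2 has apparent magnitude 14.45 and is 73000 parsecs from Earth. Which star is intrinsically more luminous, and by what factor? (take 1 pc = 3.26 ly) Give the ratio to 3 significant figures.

Star 2 is more luminous, by a factor of 3.08.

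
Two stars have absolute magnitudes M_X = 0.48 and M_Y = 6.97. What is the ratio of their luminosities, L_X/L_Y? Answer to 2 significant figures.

ΔM = M_X − M_Y = -6.49
L_X/L_Y = 10^(−0.4 ΔM) = 10^2.596 = 394.5

L_X/L_Y ≈ 390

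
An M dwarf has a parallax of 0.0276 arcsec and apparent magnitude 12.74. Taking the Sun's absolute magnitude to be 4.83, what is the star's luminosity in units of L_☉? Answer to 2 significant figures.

L/L_☉ ≈ 9.0×10^-3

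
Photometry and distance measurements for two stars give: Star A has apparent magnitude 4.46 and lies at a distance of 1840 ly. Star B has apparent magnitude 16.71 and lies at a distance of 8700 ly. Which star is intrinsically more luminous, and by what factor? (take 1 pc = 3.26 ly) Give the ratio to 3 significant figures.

Star A is more luminous, by a factor of 3550.

Star A: d = 1840 ly / 3.26 = 564.4 pc
Star A: M = m − 5 log₁₀ d + 5 = 4.46 − 5·2.7516 + 5 = -4.298
Star B: d = 8700 ly / 3.26 = 2669 pc
Star B: M = m − 5 log₁₀ d + 5 = 16.71 − 5·3.4263 + 5 = 4.578
ΔM = M_A − M_B = -4.298 − (4.578) = -8.876; smaller M is more luminous → Star A.
L ratio = 10^(0.4 |ΔM|) = 10^3.551 = 3553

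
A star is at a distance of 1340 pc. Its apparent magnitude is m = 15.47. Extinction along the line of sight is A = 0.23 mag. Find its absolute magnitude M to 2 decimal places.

5 log₁₀(d/10 pc) = 5 log₁₀(1340) − 5 = 10.636
M = m − 5 log₁₀(d/10) − A = 15.47 − 10.636 − 0.23 = 4.604

M ≈ 4.60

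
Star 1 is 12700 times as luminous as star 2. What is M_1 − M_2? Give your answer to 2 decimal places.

M_1 − M_2 ≈ -10.26

Pogson: ΔM = −2.5 log₁₀(ratio) = −2.5 log₁₀(12700) = −2.5 × 4.1038 = -10.260
Star 1 is brighter, so it has the smaller magnitude: the difference is negative.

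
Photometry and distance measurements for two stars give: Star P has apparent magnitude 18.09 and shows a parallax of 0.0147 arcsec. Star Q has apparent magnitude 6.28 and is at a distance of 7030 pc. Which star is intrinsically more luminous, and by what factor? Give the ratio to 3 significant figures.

Star P: d = 1/p = 1/0.0147″ = 68.03 pc
Star P: M = m − 5 log₁₀ d + 5 = 18.09 − 5·1.8327 + 5 = 13.927
Star Q: M = m − 5 log₁₀ d + 5 = 6.28 − 5·3.8470 + 5 = -7.955
ΔM = M_P − M_Q = 13.927 − (-7.955) = 21.881; smaller M is more luminous → Star Q.
L ratio = 10^(0.4 |ΔM|) = 10^8.753 = 5.656×10^8

Star Q is more luminous, by a factor of 5.66×10^8.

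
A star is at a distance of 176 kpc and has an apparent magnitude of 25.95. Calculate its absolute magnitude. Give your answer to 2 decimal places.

M ≈ 4.72

d = 176 kpc = 176000 pc
5 log₁₀(d/10 pc) = 5 log₁₀(176000) − 5 = 21.228
M = m − 5 log₁₀(d/10) = 25.95 − 21.228 = 4.722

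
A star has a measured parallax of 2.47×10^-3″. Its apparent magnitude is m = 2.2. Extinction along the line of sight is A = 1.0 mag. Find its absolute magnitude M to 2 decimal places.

d = 1/p = 1/2.47×10^-3″ = 404.9 pc
5 log₁₀(d/10 pc) = 5 log₁₀(404.9) − 5 = 8.037
M = m − 5 log₁₀(d/10) − A = 2.2 − 8.037 − 1.0 = -6.837

M ≈ -6.84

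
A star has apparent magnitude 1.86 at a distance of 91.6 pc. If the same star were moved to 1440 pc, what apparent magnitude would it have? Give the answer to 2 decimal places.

m ≈ 7.84

Flux ∝ 1/d², so Δm = 5 log₁₀(d₂/d₁) = 5 log₁₀(1440/91.6) = 5.982
m₂ = m₁ + Δm = 1.86 + (5.982) = 7.842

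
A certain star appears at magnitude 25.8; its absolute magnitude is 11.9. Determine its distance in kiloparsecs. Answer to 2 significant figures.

d ≈ 6.0 kpc

Distance modulus: m − M = 25.8 − (11.9) = 13.900
m − M = 5 log₁₀ d − 5
log₁₀ d = (m − M)/5 + 1 = 3.7800
d = 10^3.7800 = 6026 pc
= 6.026 kpc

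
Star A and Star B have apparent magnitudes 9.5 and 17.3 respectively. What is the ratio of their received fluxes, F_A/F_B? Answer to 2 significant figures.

Magnitude difference = -7.8
Flux ratio = 10^(−0.4 Δm) = 10^(−0.4 × -7.8) = 10^3.120 = 1318

F_A/F_B ≈ 1300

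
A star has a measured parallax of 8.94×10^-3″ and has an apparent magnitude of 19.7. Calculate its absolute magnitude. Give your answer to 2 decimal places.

d = 1/p = 1/8.94×10^-3″ = 111.9 pc
5 log₁₀(d/10 pc) = 5 log₁₀(111.9) − 5 = 5.243
M = m − 5 log₁₀(d/10) = 19.7 − 5.243 = 14.457

M ≈ 14.46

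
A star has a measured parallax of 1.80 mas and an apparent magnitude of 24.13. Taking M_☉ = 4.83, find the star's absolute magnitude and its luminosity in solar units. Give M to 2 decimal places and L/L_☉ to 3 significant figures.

M ≈ 15.41; L/L_☉ ≈ 5.88×10^-5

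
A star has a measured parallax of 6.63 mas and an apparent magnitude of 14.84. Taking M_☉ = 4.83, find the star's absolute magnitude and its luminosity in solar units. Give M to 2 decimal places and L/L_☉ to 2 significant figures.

d = 1/p = 1000/6.63 mas = 150.8 pc
M = m − 5 log₁₀ d + 5 = 14.84 − 5·2.1785 + 5 = 8.948
M − M_☉ = 8.948 − 4.83 = 4.118
L/L_☉ = 10^(−0.4 × 4.118) = 0.02254

M ≈ 8.95; L/L_☉ ≈ 0.023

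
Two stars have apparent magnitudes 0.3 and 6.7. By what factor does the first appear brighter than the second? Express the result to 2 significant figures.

Δm = 0.3 − (6.7) = -6.4
Flux ratio = 10^(−0.4 Δm) = 10^(−0.4 × -6.4) = 10^2.560 = 363.1

360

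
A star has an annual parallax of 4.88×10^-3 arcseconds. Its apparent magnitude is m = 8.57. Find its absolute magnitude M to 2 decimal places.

M ≈ 2.01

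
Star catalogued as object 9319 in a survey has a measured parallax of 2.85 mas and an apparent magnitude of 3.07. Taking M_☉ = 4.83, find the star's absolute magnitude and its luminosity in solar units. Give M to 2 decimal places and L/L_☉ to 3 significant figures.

M ≈ -4.66; L/L_☉ ≈ 6230

d = 1/p = 1000/2.85 mas = 350.9 pc
M = m − 5 log₁₀ d + 5 = 3.07 − 5·2.5452 + 5 = -4.656
M − M_☉ = -4.656 − 4.83 = -9.486
L/L_☉ = 10^(−0.4 × -9.486) = 6227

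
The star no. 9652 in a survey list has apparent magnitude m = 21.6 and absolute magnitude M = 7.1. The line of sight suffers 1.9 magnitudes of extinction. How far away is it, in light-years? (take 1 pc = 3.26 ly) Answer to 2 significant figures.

d ≈ 11000 ly

m − M = 5 log₁₀(d/10 pc) + A  ⇒  21.6 − (7.1) − 1.9 = 5 log₁₀(d/10)
12.600 = 5 log₁₀(d/10)
log₁₀ d = (m − M − A)/5 + 1 = 3.5200
d = 10^3.5200 = 3311 pc
= 10790 ly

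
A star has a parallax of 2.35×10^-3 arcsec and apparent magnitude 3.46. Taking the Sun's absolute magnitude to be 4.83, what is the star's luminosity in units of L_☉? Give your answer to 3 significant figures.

L/L_☉ ≈ 6400

d = 1/p = 1/2.35×10^-3″ = 425.5 pc
M = m − 5 log₁₀ d + 5 = 3.46 − 5·2.6289 + 5 = -4.685
M − M_☉ = -4.685 − 4.83 = -9.515
L/L_☉ = 10^(−0.4 × -9.515) = 6395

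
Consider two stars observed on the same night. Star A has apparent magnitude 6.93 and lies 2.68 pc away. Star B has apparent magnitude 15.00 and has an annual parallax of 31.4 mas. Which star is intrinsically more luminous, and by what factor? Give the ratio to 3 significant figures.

Star A is more luminous, by a factor of 12.0.

Star A: M = m − 5 log₁₀ d + 5 = 6.93 − 5·0.4281 + 5 = 9.789
Star B: p = 31.4 mas = 0.0314″ → d = 1/p = 31.85 pc
Star B: M = m − 5 log₁₀ d + 5 = 15.00 − 5·1.5031 + 5 = 12.485
ΔM = M_A − M_B = 9.789 − (12.485) = -2.695; smaller M is more luminous → Star A.
L ratio = 10^(0.4 |ΔM|) = 10^1.078 = 11.97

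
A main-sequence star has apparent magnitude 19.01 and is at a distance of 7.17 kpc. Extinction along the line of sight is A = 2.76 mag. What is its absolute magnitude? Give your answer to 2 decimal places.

M ≈ 1.97

d = 7.17 kpc = 7170 pc
5 log₁₀(d/10 pc) = 5 log₁₀(7170) − 5 = 14.278
M = m − 5 log₁₀(d/10) − A = 19.01 − 14.278 − 2.76 = 1.972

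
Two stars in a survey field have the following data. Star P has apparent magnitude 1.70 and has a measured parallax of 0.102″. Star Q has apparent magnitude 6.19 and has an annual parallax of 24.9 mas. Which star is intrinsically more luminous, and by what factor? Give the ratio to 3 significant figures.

Star P is more luminous, by a factor of 3.73.

Star P: d = 1/p = 1/0.102″ = 9.804 pc
Star P: M = m − 5 log₁₀ d + 5 = 1.70 − 5·0.9914 + 5 = 1.743
Star Q: p = 24.9 mas = 0.0249″ → d = 1/p = 40.16 pc
Star Q: M = m − 5 log₁₀ d + 5 = 6.19 − 5·1.6038 + 5 = 3.171
ΔM = M_P − M_Q = 1.743 − (3.171) = -1.428; smaller M is more luminous → Star P.
L ratio = 10^(0.4 |ΔM|) = 10^0.571 = 3.726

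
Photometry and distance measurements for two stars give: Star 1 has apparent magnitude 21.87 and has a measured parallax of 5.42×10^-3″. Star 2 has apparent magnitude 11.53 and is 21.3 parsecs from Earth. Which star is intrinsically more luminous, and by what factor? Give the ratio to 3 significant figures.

Star 2 is more luminous, by a factor of 182.

Star 1: d = 1/p = 1/5.42×10^-3″ = 184.5 pc
Star 1: M = m − 5 log₁₀ d + 5 = 21.87 − 5·2.2660 + 5 = 15.540
Star 2: M = m − 5 log₁₀ d + 5 = 11.53 − 5·1.3284 + 5 = 9.888
ΔM = M_1 − M_2 = 15.540 − (9.888) = 5.652; smaller M is more luminous → Star 2.
L ratio = 10^(0.4 |ΔM|) = 10^2.261 = 182.3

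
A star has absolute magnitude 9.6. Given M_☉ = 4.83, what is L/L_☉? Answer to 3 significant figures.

M − M_☉ = 9.6 − 4.83 = 4.770
L/L_☉ = 10^(−0.4 (M − M_☉)) = 10^-1.908 = 0.01236

L/L_☉ ≈ 0.0124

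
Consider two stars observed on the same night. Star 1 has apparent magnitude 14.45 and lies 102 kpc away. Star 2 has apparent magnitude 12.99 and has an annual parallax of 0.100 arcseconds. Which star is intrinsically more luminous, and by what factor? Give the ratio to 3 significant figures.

Star 1: d = 102 kpc = 102000 pc
Star 1: M = m − 5 log₁₀ d + 5 = 14.45 − 5·5.0086 + 5 = -5.593
Star 2: d = 1/p = 1/0.100″ = 10.00 pc
Star 2: M = m − 5 log₁₀ d + 5 = 12.99 − 5·1.0000 + 5 = 12.990
ΔM = M_1 − M_2 = -5.593 − (12.990) = -18.583; smaller M is more luminous → Star 1.
L ratio = 10^(0.4 |ΔM|) = 10^7.433 = 2.711×10^7

Star 1 is more luminous, by a factor of 2.71×10^7.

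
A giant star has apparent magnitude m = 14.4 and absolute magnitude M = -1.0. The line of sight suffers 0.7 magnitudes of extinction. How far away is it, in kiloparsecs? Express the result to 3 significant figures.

d ≈ 8.71 kpc

m − M = 5 log₁₀(d/10 pc) + A  ⇒  14.4 − (-1.0) − 0.7 = 5 log₁₀(d/10)
14.700 = 5 log₁₀(d/10)
log₁₀ d = (m − M − A)/5 + 1 = 3.9400
d = 10^3.9400 = 8710 pc
= 8.710 kpc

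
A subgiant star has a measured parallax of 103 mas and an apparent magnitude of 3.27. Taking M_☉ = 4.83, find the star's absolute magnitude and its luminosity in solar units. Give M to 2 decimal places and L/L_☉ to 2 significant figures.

M ≈ 3.33; L/L_☉ ≈ 4.0

d = 1/p = 1000/103 mas = 9.709 pc
M = m − 5 log₁₀ d + 5 = 3.27 − 5·0.9872 + 5 = 3.334
M − M_☉ = 3.334 − 4.83 = -1.496
L/L_☉ = 10^(−0.4 × -1.496) = 3.966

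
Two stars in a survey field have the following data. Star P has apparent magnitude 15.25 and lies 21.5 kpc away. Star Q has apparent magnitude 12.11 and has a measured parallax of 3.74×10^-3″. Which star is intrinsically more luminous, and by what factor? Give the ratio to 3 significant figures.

Star P is more luminous, by a factor of 359.

Star P: d = 21.5 kpc = 21500 pc
Star P: M = m − 5 log₁₀ d + 5 = 15.25 − 5·4.3324 + 5 = -1.412
Star Q: d = 1/p = 1/3.74×10^-3″ = 267.4 pc
Star Q: M = m − 5 log₁₀ d + 5 = 12.11 − 5·2.4271 + 5 = 4.974
ΔM = M_P − M_Q = -1.412 − (4.974) = -6.387; smaller M is more luminous → Star P.
L ratio = 10^(0.4 |ΔM|) = 10^2.555 = 358.6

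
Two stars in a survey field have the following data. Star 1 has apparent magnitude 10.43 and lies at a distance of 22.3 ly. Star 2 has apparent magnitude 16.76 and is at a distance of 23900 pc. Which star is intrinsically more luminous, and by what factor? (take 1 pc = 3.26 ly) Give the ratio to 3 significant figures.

Star 2 is more luminous, by a factor of 35900.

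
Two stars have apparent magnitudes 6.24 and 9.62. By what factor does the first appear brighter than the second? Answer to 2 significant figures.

Magnitude difference = -3.38
Flux ratio = 10^(−0.4 Δm) = 10^(−0.4 × -3.38) = 10^1.352 = 22.49

22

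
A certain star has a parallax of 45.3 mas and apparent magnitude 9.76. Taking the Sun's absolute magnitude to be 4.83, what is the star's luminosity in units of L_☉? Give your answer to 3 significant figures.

L/L_☉ ≈ 0.0520

d = 1/p = 1000/45.3 mas = 22.08 pc
M = m − 5 log₁₀ d + 5 = 9.76 − 5·1.3439 + 5 = 8.040
M − M_☉ = 8.040 − 4.83 = 3.210
L/L_☉ = 10^(−0.4 × 3.210) = 0.05198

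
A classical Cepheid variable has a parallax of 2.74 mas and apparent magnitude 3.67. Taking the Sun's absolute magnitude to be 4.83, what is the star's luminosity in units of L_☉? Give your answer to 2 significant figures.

L/L_☉ ≈ 3900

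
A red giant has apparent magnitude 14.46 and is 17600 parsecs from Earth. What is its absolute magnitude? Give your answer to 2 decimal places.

M ≈ -1.77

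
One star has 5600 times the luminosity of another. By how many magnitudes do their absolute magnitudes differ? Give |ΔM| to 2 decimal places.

Pogson: ΔM = −2.5 log₁₀(ratio) = −2.5 log₁₀(5600) = −2.5 × 3.7482 = -9.370

|ΔM| ≈ 9.37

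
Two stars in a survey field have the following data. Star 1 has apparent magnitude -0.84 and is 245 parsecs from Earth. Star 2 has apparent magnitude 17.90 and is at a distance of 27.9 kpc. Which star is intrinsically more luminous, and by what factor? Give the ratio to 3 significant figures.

Star 1: M = m − 5 log₁₀ d + 5 = -0.84 − 5·2.3892 + 5 = -7.786
Star 2: d = 27.9 kpc = 27900 pc
Star 2: M = m − 5 log₁₀ d + 5 = 17.90 − 5·4.4456 + 5 = 0.672
ΔM = M_1 − M_2 = -7.786 − (0.672) = -8.458; smaller M is more luminous → Star 1.
L ratio = 10^(0.4 |ΔM|) = 10^3.383 = 2416

Star 1 is more luminous, by a factor of 2420.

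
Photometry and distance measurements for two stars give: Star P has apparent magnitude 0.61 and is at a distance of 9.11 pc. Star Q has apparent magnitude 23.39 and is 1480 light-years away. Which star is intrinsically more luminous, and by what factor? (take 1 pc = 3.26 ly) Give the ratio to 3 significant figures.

Star P: M = m − 5 log₁₀ d + 5 = 0.61 − 5·0.9595 + 5 = 0.812
Star Q: d = 1480 ly / 3.26 = 454.0 pc
Star Q: M = m − 5 log₁₀ d + 5 = 23.39 − 5·2.6570 + 5 = 15.105
ΔM = M_P − M_Q = 0.812 − (15.105) = -14.292; smaller M is more luminous → Star P.
L ratio = 10^(0.4 |ΔM|) = 10^5.717 = 521100

Star P is more luminous, by a factor of 521000.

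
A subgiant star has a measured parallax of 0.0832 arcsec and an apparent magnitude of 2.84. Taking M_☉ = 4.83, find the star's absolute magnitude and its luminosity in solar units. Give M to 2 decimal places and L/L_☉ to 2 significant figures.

M ≈ 2.44; L/L_☉ ≈ 9.0

d = 1/p = 1/0.0832″ = 12.02 pc
M = m − 5 log₁₀ d + 5 = 2.84 − 5·1.0799 + 5 = 2.441
M − M_☉ = 2.441 − 4.83 = -2.389
L/L_☉ = 10^(−0.4 × -2.389) = 9.031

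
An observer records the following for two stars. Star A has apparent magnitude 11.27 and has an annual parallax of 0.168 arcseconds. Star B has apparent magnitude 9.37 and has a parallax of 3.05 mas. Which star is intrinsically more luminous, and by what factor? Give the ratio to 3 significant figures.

Star B is more luminous, by a factor of 17500.

Star A: d = 1/p = 1/0.168″ = 5.952 pc
Star A: M = m − 5 log₁₀ d + 5 = 11.27 − 5·0.7747 + 5 = 12.397
Star B: p = 3.05 mas = 3.05×10^-3″ → d = 1/p = 327.9 pc
Star B: M = m − 5 log₁₀ d + 5 = 9.37 − 5·2.5157 + 5 = 1.791
ΔM = M_A − M_B = 12.397 − (1.791) = 10.605; smaller M is more luminous → Star B.
L ratio = 10^(0.4 |ΔM|) = 10^4.242 = 17460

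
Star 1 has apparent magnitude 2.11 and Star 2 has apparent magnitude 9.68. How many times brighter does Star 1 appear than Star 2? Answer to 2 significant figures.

1100

Magnitude difference = -7.57
Flux ratio = 10^(−0.4 Δm) = 10^(−0.4 × -7.57) = 10^3.028 = 1067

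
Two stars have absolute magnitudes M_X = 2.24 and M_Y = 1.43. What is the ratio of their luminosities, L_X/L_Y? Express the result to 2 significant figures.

ΔM = M_X − M_Y = 0.81
L_X/L_Y = 10^(−0.4 ΔM) = 10^-0.324 = 0.4742

L_X/L_Y ≈ 0.47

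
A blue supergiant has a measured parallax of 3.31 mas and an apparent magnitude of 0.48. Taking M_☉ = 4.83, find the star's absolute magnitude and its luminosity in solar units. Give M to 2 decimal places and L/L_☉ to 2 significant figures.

M ≈ -6.92; L/L_☉ ≈ 50000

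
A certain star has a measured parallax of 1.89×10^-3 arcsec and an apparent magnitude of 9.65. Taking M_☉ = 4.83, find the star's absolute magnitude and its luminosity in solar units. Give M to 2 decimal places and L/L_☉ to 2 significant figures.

M ≈ 1.03; L/L_☉ ≈ 33

d = 1/p = 1/1.89×10^-3″ = 529.1 pc
M = m − 5 log₁₀ d + 5 = 9.65 − 5·2.7235 + 5 = 1.032
M − M_☉ = 1.032 − 4.83 = -3.798
L/L_☉ = 10^(−0.4 × -3.798) = 33.04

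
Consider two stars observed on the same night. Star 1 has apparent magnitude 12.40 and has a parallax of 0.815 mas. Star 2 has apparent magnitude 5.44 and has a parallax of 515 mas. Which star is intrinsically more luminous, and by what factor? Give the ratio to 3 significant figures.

Star 1 is more luminous, by a factor of 657.

Star 1: p = 0.815 mas = 8.15×10^-4″ → d = 1/p = 1227 pc
Star 1: M = m − 5 log₁₀ d + 5 = 12.40 − 5·3.0888 + 5 = 1.956
Star 2: p = 515 mas = 0.515″ → d = 1/p = 1.942 pc
Star 2: M = m − 5 log₁₀ d + 5 = 5.44 − 5·0.2882 + 5 = 8.999
ΔM = M_1 − M_2 = 1.956 − (8.999) = -7.043; smaller M is more luminous → Star 1.
L ratio = 10^(0.4 |ΔM|) = 10^2.817 = 656.6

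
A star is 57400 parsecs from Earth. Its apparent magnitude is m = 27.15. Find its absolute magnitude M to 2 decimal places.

5 log₁₀(d/10 pc) = 5 log₁₀(57400) − 5 = 18.795
M = m − 5 log₁₀(d/10) = 27.15 − 18.795 = 8.355

M ≈ 8.36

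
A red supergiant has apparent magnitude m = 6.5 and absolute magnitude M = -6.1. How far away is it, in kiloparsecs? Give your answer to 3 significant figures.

d ≈ 3.31 kpc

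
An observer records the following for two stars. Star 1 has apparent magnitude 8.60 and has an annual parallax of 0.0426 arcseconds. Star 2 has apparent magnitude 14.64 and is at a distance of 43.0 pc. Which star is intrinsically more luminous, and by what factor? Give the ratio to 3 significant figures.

Star 1 is more luminous, by a factor of 77.7.

Star 1: d = 1/p = 1/0.0426″ = 23.47 pc
Star 1: M = m − 5 log₁₀ d + 5 = 8.60 − 5·1.3706 + 5 = 6.747
Star 2: M = m − 5 log₁₀ d + 5 = 14.64 − 5·1.6335 + 5 = 11.473
ΔM = M_1 − M_2 = 6.747 − (11.473) = -4.726; smaller M is more luminous → Star 1.
L ratio = 10^(0.4 |ΔM|) = 10^1.890 = 77.67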